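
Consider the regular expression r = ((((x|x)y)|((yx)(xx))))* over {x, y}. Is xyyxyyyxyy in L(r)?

xyyxyyyxyy cannot be split into zero or more pieces each matching (((x|x)y)|((yx)(xx))).

no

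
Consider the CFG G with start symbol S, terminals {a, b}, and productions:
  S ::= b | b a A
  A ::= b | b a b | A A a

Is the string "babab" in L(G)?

S ⇒ baA ⇒ babab

yes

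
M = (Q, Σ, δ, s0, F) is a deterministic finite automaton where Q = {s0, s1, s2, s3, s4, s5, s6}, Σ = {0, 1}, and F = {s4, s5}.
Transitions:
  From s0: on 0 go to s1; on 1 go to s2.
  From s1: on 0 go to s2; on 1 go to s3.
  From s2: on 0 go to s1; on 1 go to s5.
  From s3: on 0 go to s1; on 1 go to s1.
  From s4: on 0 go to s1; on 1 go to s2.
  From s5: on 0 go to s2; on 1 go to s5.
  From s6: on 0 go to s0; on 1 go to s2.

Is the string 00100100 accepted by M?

rejected

s0 --0--> s1
s1 --0--> s2
s2 --1--> s5
s5 --0--> s2
s2 --0--> s1
s1 --1--> s3
s3 --0--> s1
s1 --0--> s2
End in state s2, which is not an accepting state.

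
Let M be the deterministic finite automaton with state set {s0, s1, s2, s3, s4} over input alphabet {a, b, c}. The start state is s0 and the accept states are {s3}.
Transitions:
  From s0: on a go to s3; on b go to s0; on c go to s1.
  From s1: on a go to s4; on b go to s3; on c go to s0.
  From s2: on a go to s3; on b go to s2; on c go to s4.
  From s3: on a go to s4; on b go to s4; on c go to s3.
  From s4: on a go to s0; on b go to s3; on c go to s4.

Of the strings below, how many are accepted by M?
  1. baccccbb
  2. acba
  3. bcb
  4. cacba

baccccbb: accepted
acba: rejected
bcb: accepted
cacba: rejected

2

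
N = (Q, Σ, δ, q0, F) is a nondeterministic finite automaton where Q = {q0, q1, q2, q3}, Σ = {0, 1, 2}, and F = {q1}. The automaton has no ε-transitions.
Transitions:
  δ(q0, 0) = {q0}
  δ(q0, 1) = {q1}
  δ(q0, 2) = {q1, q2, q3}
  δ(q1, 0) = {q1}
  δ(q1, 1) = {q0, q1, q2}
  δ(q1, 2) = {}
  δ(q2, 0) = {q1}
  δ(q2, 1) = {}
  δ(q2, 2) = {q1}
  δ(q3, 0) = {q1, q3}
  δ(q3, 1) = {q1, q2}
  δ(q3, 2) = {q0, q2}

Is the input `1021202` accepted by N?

Start: {q0}
read 1: {q1}
read 0: {q1}
read 2: {}
The reachable set is empty and stays empty for the remaining 4 symbols.
Reachable ∩ accepting = {} — empty.

rejected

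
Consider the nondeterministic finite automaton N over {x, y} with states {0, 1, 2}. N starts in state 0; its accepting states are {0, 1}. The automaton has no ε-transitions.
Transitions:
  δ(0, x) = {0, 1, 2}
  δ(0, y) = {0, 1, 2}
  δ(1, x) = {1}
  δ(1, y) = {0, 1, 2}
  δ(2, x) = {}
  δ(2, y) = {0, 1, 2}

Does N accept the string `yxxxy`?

Start: {0}
read y: {0, 1, 2}
read x: {0, 1, 2}
read x: {0, 1, 2}
read x: {0, 1, 2}
read y: {0, 1, 2}
Reachable ∩ accepting = {0, 1} — nonempty.

accepted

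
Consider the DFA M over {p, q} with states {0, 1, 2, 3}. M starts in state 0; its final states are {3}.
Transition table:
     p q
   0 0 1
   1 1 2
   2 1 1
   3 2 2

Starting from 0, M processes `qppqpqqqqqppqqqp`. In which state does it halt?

0 --q--> 1
1 --p--> 1
1 --p--> 1
1 --q--> 2
2 --p--> 1
1 --q--> 2
2 --q--> 1
1 --q--> 2
2 --q--> 1
1 --q--> 2
2 --p--> 1
1 --p--> 1
1 --q--> 2
2 --q--> 1
1 --q--> 2
2 --p--> 1

1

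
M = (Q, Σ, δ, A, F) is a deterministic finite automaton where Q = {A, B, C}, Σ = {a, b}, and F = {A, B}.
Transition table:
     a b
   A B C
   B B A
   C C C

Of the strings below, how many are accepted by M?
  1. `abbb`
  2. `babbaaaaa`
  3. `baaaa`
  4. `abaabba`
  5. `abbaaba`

`abbb`: rejected
`babbaaaaa`: rejected
`baaaa`: rejected
`abaabba`: rejected
`abbaaba`: rejected

0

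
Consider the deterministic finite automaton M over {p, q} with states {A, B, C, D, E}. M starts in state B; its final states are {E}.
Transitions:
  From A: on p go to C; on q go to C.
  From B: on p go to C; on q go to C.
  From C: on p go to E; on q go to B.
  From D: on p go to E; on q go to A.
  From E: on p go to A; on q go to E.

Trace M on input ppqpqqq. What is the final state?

C

B --p--> C
C --p--> E
E --q--> E
E --p--> A
A --q--> C
C --q--> B
B --q--> C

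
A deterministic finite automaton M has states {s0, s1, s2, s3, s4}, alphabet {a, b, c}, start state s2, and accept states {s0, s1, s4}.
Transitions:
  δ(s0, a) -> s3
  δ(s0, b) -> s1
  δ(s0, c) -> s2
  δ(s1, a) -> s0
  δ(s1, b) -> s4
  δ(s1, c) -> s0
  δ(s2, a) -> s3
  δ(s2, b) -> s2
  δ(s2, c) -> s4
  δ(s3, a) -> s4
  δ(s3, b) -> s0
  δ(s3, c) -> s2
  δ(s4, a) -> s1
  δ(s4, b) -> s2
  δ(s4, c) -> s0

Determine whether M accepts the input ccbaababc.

rejected

s2 --c--> s4
s4 --c--> s0
s0 --b--> s1
s1 --a--> s0
s0 --a--> s3
s3 --b--> s0
s0 --a--> s3
s3 --b--> s0
s0 --c--> s2
End in state s2, which is not an accepting state.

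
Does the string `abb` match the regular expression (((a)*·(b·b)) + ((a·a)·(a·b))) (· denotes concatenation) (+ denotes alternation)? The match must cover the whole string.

The left alternative ((a)*·(b·b)) matches abb.

yes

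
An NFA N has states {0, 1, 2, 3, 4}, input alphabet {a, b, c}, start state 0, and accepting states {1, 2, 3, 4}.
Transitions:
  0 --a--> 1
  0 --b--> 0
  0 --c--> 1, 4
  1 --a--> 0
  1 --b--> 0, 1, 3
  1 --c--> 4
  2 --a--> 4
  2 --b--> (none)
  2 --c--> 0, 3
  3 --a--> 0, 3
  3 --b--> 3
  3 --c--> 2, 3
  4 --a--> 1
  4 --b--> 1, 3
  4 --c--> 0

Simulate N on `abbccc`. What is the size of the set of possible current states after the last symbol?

Start: {0}
read a: {1}
read b: {0, 1, 3}
read b: {0, 1, 3}
read c: {1, 2, 3, 4}
read c: {0, 2, 3, 4}
read c: {0, 1, 2, 3, 4}
Final reachable set {0, 1, 2, 3, 4} has 5 states.

5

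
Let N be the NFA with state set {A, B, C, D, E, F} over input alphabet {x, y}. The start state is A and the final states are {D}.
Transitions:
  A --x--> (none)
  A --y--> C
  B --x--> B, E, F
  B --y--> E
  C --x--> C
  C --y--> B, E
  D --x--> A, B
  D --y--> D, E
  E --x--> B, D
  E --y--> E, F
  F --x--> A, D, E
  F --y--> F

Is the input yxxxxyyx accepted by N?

accepted

Start: {A}
read y: {C}
read x: {C}
read x: {C}
read x: {C}
read x: {C}
read y: {B, E}
read y: {E, F}
read x: {A, B, D, E}
Reachable ∩ accepting = {D} — nonempty.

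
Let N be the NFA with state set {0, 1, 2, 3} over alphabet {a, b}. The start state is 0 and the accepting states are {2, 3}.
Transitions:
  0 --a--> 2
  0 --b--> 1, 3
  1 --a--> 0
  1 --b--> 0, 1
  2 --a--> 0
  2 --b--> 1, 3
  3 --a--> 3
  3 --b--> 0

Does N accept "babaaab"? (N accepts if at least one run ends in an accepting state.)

Start: {0}
read b: {1, 3}
read a: {0, 3}
read b: {0, 1, 3}
read a: {0, 2, 3}
read a: {0, 2, 3}
read a: {0, 2, 3}
read b: {0, 1, 3}
Reachable ∩ accepting = {3} — nonempty.

accepted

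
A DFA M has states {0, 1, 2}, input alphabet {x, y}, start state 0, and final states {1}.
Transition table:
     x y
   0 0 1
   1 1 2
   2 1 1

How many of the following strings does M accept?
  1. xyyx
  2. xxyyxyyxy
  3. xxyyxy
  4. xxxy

2

xyyx: accepted
xxyyxyyxy: rejected
xxyyxy: rejected
xxxy: accepted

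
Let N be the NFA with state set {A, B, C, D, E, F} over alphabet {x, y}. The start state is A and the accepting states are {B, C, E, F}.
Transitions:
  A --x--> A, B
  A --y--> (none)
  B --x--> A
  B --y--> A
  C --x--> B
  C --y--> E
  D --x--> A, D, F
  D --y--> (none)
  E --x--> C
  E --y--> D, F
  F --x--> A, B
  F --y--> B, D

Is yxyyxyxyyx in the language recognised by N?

Start: {A}
read y: {}
The reachable set is empty and stays empty for the remaining 9 symbols.
Reachable ∩ accepting = {} — empty.

rejected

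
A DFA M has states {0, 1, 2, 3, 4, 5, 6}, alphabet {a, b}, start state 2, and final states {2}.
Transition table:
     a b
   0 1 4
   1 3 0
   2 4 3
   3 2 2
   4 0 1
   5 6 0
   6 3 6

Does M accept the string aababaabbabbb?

rejected

2 --a--> 4
4 --a--> 0
0 --b--> 4
4 --a--> 0
0 --b--> 4
4 --a--> 0
0 --a--> 1
1 --b--> 0
0 --b--> 4
4 --a--> 0
0 --b--> 4
4 --b--> 1
1 --b--> 0
End in state 0, which is not an accepting state.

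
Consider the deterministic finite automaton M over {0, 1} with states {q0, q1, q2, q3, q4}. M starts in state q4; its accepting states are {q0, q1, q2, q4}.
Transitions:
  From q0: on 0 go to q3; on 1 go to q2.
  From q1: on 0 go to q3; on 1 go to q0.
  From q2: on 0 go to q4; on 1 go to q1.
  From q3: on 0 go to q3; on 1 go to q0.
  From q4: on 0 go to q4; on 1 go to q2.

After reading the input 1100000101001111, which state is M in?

q0

q4 --1--> q2
q2 --1--> q1
q1 --0--> q3
q3 --0--> q3
q3 --0--> q3
q3 --0--> q3
q3 --0--> q3
q3 --1--> q0
q0 --0--> q3
q3 --1--> q0
q0 --0--> q3
q3 --0--> q3
q3 --1--> q0
q0 --1--> q2
q2 --1--> q1
q1 --1--> q0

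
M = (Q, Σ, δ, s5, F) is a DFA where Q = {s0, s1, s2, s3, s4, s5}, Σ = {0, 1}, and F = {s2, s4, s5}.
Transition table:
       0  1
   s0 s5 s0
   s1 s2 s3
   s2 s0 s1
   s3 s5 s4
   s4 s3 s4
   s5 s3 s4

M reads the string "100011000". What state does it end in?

s3

s5 --1--> s4
s4 --0--> s3
s3 --0--> s5
s5 --0--> s3
s3 --1--> s4
s4 --1--> s4
s4 --0--> s3
s3 --0--> s5
s5 --0--> s3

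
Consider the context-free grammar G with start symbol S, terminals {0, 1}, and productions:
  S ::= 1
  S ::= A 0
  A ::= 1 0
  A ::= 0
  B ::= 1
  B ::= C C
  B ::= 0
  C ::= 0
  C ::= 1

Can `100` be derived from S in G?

S ⇒ A0 ⇒ 100

yes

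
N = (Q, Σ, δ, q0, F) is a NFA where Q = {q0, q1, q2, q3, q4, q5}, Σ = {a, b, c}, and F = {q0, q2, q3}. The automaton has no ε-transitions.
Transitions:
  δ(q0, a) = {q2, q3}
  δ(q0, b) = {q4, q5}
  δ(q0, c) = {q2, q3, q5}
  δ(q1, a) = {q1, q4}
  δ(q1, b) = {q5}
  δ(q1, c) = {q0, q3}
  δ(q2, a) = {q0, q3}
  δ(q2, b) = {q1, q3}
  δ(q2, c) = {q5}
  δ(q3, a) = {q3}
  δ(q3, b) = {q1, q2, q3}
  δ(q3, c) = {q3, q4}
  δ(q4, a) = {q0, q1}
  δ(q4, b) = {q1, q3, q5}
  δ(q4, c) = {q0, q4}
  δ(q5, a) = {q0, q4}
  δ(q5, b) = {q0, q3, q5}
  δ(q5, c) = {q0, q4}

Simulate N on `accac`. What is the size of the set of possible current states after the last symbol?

5

Start: {q0}
read a: {q2, q3}
read c: {q3, q4, q5}
read c: {q0, q3, q4}
read a: {q0, q1, q2, q3}
read c: {q0, q2, q3, q4, q5}
Final reachable set {q0, q2, q3, q4, q5} has 5 states.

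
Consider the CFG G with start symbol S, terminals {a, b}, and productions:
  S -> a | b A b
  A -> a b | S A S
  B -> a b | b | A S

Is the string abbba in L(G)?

no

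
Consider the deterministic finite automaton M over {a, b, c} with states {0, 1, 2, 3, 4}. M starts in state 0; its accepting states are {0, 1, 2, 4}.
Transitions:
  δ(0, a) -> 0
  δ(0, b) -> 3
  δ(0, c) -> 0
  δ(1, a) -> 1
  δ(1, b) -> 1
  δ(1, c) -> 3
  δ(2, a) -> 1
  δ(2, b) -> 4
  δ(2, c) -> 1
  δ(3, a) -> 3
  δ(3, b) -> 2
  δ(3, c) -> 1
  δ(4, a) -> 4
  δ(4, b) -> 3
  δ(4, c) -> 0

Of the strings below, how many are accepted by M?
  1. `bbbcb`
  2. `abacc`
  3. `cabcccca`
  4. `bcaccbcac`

`bbbcb`: rejected
`abacc`: rejected
`cabcccca`: rejected
`bcaccbcac`: accepted

1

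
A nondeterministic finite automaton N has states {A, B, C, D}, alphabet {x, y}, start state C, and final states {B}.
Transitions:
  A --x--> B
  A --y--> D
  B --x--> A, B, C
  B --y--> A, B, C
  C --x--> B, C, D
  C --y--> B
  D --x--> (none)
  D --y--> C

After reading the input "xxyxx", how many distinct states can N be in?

Start: {C}
read x: {B, C, D}
read x: {A, B, C, D}
read y: {A, B, C, D}
read x: {A, B, C, D}
read x: {A, B, C, D}
Final reachable set {A, B, C, D} has 4 states.

4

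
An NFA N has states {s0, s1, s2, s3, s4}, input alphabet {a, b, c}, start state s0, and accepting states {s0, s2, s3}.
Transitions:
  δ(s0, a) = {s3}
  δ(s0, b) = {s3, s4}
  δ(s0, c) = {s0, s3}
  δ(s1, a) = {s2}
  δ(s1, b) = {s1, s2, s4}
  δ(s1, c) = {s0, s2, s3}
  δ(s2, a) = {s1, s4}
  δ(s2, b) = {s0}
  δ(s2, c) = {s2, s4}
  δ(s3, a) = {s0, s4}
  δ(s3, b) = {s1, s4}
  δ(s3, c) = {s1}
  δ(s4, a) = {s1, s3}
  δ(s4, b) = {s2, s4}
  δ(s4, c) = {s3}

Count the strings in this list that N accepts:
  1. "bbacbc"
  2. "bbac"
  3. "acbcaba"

3

"bbacbc": accepted
"bbac": accepted
"acbcaba": accepted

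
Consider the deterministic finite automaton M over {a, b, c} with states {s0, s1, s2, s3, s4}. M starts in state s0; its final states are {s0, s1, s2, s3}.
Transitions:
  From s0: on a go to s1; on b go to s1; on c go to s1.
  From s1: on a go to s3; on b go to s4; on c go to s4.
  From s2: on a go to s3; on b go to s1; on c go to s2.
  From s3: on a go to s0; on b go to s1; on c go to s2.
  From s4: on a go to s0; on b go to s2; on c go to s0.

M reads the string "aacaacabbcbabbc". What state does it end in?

s0 --a--> s1
s1 --a--> s3
s3 --c--> s2
s2 --a--> s3
s3 --a--> s0
s0 --c--> s1
s1 --a--> s3
s3 --b--> s1
s1 --b--> s4
s4 --c--> s0
s0 --b--> s1
s1 --a--> s3
s3 --b--> s1
s1 --b--> s4
s4 --c--> s0

s0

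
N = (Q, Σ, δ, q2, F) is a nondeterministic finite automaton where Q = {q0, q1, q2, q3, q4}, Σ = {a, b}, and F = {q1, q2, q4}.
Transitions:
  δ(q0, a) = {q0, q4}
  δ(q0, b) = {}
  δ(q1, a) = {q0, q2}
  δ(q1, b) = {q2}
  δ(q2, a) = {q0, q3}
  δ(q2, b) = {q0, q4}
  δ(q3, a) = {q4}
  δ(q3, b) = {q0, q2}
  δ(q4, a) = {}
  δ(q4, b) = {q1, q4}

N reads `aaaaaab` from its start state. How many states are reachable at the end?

Start: {q2}
read a: {q0, q3}
read a: {q0, q4}
read a: {q0, q4}
read a: {q0, q4}
read a: {q0, q4}
read a: {q0, q4}
read b: {q1, q4}
Final reachable set {q1, q4} has 2 states.

2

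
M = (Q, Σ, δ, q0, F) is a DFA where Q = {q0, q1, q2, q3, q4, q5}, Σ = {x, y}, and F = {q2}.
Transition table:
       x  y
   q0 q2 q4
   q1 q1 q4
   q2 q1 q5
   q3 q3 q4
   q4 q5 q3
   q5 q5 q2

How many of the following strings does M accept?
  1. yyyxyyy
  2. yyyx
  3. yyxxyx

yyyxyyy: accepted
yyyx: rejected
yyxxyx: rejected

1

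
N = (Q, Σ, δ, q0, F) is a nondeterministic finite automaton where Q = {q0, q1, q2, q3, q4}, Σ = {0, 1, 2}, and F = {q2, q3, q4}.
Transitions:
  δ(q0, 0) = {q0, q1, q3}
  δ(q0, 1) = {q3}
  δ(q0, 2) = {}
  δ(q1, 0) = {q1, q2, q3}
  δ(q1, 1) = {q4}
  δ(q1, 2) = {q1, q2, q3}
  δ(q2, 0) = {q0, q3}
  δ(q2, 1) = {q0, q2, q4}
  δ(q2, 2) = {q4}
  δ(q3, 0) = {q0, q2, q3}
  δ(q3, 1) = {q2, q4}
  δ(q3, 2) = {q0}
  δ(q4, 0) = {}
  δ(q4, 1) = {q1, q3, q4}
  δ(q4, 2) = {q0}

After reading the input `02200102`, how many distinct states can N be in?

Start: {q0}
read 0: {q0, q1, q3}
read 2: {q0, q1, q2, q3}
read 2: {q0, q1, q2, q3, q4}
read 0: {q0, q1, q2, q3}
read 0: {q0, q1, q2, q3}
read 1: {q0, q2, q3, q4}
read 0: {q0, q1, q2, q3}
read 2: {q0, q1, q2, q3, q4}
Final reachable set {q0, q1, q2, q3, q4} has 5 states.

5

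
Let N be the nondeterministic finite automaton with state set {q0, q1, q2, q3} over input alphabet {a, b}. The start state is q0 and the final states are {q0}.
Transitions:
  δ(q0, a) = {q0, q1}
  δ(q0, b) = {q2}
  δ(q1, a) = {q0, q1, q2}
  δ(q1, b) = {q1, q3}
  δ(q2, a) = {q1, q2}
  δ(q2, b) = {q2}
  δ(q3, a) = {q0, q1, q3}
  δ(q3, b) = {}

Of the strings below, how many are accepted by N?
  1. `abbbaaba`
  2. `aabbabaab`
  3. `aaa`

`abbbaaba`: accepted
`aabbabaab`: rejected
`aaa`: accepted

2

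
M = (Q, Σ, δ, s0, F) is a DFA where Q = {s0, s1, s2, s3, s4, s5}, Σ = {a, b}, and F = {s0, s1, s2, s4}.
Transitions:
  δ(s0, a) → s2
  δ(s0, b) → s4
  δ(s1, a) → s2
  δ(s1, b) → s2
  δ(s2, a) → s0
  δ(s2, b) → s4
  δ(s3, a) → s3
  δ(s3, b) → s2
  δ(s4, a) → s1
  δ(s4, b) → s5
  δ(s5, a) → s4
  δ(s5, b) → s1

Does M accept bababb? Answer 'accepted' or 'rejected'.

rejected

s0 --b--> s4
s4 --a--> s1
s1 --b--> s2
s2 --a--> s0
s0 --b--> s4
s4 --b--> s5
End in state s5, which is not an accepting state.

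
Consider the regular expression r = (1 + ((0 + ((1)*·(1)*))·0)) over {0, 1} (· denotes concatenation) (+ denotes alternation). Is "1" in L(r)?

yes

The left alternative 1 matches 1.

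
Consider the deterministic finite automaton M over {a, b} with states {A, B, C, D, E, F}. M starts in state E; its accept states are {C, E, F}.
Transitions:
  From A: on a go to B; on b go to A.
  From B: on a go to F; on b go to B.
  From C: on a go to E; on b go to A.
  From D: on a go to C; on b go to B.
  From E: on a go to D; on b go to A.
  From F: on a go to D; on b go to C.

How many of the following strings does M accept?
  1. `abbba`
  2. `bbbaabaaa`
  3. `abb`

2

`abbba`: accepted
`bbbaabaaa`: accepted
`abb`: rejected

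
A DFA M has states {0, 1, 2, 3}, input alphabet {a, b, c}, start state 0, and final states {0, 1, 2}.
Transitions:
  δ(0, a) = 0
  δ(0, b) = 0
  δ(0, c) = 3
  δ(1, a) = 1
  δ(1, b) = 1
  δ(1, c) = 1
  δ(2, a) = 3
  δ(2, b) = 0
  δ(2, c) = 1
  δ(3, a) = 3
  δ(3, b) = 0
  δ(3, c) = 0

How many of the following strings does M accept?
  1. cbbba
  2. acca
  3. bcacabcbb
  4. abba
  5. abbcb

cbbba: accepted
acca: accepted
bcacabcbb: accepted
abba: accepted
abbcb: accepted

5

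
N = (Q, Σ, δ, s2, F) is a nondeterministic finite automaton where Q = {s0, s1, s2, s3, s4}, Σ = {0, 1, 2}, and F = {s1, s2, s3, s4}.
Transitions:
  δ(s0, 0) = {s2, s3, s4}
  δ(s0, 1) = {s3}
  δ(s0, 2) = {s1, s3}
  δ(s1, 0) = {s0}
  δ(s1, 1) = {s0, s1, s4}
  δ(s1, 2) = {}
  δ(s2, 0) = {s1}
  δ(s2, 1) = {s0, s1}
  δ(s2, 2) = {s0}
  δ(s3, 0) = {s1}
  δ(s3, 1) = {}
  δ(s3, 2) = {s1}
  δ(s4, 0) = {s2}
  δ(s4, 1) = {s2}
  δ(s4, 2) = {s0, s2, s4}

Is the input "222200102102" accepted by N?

Start: {s2}
read 2: {s0}
read 2: {s1, s3}
read 2: {s1}
read 2: {}
The reachable set is empty and stays empty for the remaining 8 symbols.
Reachable ∩ accepting = {} — empty.

rejected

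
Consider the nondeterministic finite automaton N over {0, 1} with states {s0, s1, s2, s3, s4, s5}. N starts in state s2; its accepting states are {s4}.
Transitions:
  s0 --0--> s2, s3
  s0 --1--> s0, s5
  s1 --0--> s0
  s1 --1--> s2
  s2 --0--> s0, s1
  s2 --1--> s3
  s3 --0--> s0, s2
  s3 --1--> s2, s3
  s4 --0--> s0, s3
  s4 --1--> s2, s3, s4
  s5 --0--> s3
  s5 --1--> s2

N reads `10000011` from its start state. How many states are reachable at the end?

4

Start: {s2}
read 1: {s3}
read 0: {s0, s2}
read 0: {s0, s1, s2, s3}
read 0: {s0, s1, s2, s3}
read 0: {s0, s1, s2, s3}
read 0: {s0, s1, s2, s3}
read 1: {s0, s2, s3, s5}
read 1: {s0, s2, s3, s5}
Final reachable set {s0, s2, s3, s5} has 4 states.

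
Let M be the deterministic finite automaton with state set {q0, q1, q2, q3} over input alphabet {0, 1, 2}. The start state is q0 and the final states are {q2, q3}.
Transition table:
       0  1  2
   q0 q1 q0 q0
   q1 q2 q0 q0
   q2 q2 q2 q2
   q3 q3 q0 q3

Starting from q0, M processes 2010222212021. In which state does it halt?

q0 --2--> q0
q0 --0--> q1
q1 --1--> q0
q0 --0--> q1
q1 --2--> q0
q0 --2--> q0
q0 --2--> q0
q0 --2--> q0
q0 --1--> q0
q0 --2--> q0
q0 --0--> q1
q1 --2--> q0
q0 --1--> q0

q0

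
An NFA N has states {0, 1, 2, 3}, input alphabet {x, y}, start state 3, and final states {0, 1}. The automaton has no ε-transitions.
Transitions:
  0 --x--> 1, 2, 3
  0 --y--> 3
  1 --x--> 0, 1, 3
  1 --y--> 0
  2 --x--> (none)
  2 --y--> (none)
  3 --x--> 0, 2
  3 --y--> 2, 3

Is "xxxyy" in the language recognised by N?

rejected

Start: {3}
read x: {0, 2}
read x: {1, 2, 3}
read x: {0, 1, 2, 3}
read y: {0, 2, 3}
read y: {2, 3}
Reachable ∩ accepting = {} — empty.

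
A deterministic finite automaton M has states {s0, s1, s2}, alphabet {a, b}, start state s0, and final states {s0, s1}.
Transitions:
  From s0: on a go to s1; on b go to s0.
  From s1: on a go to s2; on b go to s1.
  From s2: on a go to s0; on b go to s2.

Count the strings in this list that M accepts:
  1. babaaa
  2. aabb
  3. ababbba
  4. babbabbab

babaaa: accepted
aabb: rejected
ababbba: accepted
babbabbab: accepted

3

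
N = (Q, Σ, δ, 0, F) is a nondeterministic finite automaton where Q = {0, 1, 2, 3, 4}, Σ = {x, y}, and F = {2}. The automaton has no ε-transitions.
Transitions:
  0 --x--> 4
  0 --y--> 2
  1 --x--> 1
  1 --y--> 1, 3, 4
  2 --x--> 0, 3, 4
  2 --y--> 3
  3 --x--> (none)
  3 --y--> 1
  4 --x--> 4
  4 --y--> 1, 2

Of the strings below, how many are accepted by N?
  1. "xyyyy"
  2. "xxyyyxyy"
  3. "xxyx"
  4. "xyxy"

"xyyyy": accepted
"xxyyyxyy": accepted
"xxyx": rejected
"xyxy": accepted

3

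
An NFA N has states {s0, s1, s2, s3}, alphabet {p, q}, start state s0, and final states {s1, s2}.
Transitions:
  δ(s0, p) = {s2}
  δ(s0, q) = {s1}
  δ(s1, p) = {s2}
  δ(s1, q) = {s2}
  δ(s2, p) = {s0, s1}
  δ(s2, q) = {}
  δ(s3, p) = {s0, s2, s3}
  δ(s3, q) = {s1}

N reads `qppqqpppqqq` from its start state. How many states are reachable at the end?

Start: {s0}
read q: {s1}
read p: {s2}
read p: {s0, s1}
read q: {s1, s2}
read q: {s2}
read p: {s0, s1}
read p: {s2}
read p: {s0, s1}
read q: {s1, s2}
read q: {s2}
read q: {}
Final reachable set {} has 0 states.

0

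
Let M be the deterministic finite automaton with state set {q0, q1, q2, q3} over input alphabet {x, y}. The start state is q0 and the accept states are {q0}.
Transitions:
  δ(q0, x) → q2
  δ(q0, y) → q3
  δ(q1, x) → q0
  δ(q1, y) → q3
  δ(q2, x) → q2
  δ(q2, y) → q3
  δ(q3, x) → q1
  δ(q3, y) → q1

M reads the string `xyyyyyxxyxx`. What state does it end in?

q0

q0 --x--> q2
q2 --y--> q3
q3 --y--> q1
q1 --y--> q3
q3 --y--> q1
q1 --y--> q3
q3 --x--> q1
q1 --x--> q0
q0 --y--> q3
q3 --x--> q1
q1 --x--> q0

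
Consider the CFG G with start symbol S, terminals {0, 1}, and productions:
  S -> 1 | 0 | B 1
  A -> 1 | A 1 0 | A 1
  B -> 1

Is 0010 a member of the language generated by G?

no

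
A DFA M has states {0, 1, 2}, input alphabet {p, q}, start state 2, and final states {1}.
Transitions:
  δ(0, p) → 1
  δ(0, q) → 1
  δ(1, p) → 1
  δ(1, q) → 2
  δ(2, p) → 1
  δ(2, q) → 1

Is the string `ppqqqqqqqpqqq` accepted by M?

2 --p--> 1
1 --p--> 1
1 --q--> 2
2 --q--> 1
1 --q--> 2
2 --q--> 1
1 --q--> 2
2 --q--> 1
1 --q--> 2
2 --p--> 1
1 --q--> 2
2 --q--> 1
1 --q--> 2
End in state 2, which is not an accepting state.

rejected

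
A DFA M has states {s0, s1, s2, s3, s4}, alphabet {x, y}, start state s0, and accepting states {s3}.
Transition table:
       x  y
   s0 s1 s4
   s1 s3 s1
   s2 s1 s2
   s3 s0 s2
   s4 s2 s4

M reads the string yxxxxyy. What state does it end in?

s0 --y--> s4
s4 --x--> s2
s2 --x--> s1
s1 --x--> s3
s3 --x--> s0
s0 --y--> s4
s4 --y--> s4

s4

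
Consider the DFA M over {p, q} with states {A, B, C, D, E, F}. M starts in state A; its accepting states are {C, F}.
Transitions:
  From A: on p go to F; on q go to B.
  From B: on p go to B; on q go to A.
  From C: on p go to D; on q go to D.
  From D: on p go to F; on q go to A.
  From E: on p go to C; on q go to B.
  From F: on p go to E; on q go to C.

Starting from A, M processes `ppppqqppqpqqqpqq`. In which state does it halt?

D

A --p--> F
F --p--> E
E --p--> C
C --p--> D
D --q--> A
A --q--> B
B --p--> B
B --p--> B
B --q--> A
A --p--> F
F --q--> C
C --q--> D
D --q--> A
A --p--> F
F --q--> C
C --q--> D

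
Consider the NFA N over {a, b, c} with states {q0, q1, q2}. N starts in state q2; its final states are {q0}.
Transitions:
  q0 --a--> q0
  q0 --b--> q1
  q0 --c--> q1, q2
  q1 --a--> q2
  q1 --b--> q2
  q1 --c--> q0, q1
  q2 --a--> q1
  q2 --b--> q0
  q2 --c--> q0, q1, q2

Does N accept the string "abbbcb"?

rejected

Start: {q2}
read a: {q1}
read b: {q2}
read b: {q0}
read b: {q1}
read c: {q0, q1}
read b: {q1, q2}
Reachable ∩ accepting = {} — empty.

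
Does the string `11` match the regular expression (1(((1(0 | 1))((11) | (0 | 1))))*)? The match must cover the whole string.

no

No split of 11 into u·v has 1 matching u and (((1(0|1))((11)|(0|1))))* matching v.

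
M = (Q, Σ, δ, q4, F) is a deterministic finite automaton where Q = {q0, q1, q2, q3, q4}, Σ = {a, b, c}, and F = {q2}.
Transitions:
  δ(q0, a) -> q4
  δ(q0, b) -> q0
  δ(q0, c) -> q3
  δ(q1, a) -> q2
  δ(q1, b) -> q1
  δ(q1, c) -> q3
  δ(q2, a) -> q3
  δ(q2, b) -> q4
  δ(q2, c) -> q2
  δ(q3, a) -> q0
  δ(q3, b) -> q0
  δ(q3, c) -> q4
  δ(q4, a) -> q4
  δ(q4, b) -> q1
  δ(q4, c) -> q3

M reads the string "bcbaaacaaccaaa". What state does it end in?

q4 --b--> q1
q1 --c--> q3
q3 --b--> q0
q0 --a--> q4
q4 --a--> q4
q4 --a--> q4
q4 --c--> q3
q3 --a--> q0
q0 --a--> q4
q4 --c--> q3
q3 --c--> q4
q4 --a--> q4
q4 --a--> q4
q4 --a--> q4

q4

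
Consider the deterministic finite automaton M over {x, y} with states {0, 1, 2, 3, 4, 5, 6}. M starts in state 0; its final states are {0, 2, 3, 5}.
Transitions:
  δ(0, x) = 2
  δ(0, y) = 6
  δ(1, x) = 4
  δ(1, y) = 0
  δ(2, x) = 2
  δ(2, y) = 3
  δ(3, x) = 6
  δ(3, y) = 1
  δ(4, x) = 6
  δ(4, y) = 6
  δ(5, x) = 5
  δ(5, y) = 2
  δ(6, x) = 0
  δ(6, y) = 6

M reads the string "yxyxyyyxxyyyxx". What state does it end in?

2

0 --y--> 6
6 --x--> 0
0 --y--> 6
6 --x--> 0
0 --y--> 6
6 --y--> 6
6 --y--> 6
6 --x--> 0
0 --x--> 2
2 --y--> 3
3 --y--> 1
1 --y--> 0
0 --x--> 2
2 --x--> 2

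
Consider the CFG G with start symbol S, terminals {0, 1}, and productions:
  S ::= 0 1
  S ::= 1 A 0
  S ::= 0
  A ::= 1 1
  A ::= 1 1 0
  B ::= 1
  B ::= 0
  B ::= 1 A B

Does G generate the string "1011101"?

no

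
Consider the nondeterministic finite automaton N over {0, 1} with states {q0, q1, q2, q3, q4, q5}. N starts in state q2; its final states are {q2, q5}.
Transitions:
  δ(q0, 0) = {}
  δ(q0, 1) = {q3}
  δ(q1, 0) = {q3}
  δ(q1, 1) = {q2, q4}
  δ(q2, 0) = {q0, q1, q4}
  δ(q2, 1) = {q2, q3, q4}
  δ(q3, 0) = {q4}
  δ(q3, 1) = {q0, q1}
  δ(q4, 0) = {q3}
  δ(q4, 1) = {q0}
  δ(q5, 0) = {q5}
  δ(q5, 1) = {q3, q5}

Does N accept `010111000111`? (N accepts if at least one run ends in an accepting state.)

accepted

Start: {q2}
read 0: {q0, q1, q4}
read 1: {q0, q2, q3, q4}
read 0: {q0, q1, q3, q4}
read 1: {q0, q1, q2, q3, q4}
read 1: {q0, q1, q2, q3, q4}
read 1: {q0, q1, q2, q3, q4}
read 0: {q0, q1, q3, q4}
read 0: {q3, q4}
read 0: {q3, q4}
read 1: {q0, q1}
read 1: {q2, q3, q4}
read 1: {q0, q1, q2, q3, q4}
Reachable ∩ accepting = {q2} — nonempty.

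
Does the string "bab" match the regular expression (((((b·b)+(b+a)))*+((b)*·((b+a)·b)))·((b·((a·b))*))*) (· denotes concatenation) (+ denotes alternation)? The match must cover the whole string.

Split as ε·bab: ((((b·b)+(b+a)))*+((b)*·((b+a)·b))) matches ε and ((b·((a·b))*))* matches bab.

yes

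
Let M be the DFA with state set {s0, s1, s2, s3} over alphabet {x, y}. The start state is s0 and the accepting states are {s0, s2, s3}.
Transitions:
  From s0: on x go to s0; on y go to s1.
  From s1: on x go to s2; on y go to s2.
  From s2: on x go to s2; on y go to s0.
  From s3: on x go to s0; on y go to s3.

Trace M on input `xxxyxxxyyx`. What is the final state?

s0 --x--> s0
s0 --x--> s0
s0 --x--> s0
s0 --y--> s1
s1 --x--> s2
s2 --x--> s2
s2 --x--> s2
s2 --y--> s0
s0 --y--> s1
s1 --x--> s2

s2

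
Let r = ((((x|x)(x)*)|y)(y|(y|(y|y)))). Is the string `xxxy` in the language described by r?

Split as xxx·y: (((x|x)(x)*)|y) matches xxx and (y|(y|(y|y))) matches y.

yes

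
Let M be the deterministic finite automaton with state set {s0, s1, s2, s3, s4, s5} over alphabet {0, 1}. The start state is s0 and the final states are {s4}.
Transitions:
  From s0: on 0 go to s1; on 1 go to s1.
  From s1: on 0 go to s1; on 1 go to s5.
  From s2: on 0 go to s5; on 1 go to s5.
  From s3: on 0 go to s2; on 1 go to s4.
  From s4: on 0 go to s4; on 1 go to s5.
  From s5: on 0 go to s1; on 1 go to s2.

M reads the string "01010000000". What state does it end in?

s0 --0--> s1
s1 --1--> s5
s5 --0--> s1
s1 --1--> s5
s5 --0--> s1
s1 --0--> s1
s1 --0--> s1
s1 --0--> s1
s1 --0--> s1
s1 --0--> s1
s1 --0--> s1

s1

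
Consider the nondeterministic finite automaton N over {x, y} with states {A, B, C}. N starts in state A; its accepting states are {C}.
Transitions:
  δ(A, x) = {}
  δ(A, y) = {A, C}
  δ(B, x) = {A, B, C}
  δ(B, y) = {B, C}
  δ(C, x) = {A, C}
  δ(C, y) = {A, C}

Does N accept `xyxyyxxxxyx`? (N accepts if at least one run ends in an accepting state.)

rejected

Start: {A}
read x: {}
The reachable set is empty and stays empty for the remaining 10 symbols.
Reachable ∩ accepting = {} — empty.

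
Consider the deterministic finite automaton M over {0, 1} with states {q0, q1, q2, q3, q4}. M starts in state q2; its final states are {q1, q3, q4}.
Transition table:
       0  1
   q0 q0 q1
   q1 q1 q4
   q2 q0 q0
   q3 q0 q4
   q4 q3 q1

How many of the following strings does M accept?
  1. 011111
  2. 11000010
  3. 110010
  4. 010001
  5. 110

011111: accepted
11000010: accepted
110010: accepted
010001: accepted
110: accepted

5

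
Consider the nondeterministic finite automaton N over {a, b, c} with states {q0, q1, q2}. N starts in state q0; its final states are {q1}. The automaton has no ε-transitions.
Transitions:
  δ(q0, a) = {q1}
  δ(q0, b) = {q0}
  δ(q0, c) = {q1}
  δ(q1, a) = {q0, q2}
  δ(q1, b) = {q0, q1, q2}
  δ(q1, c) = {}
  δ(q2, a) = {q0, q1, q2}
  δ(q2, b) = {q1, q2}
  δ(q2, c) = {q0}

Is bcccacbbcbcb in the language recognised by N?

Start: {q0}
read b: {q0}
read c: {q1}
read c: {}
The reachable set is empty and stays empty for the remaining 9 symbols.
Reachable ∩ accepting = {} — empty.

rejected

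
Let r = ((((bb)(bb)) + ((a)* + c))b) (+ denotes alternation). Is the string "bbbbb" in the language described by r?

Split as bbbb·b: (((bb)(bb))+((a)*+c)) matches bbbb and b matches b.

yes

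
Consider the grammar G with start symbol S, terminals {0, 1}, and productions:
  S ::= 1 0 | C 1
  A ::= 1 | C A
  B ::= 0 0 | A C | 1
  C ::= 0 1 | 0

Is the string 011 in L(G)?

S ⇒ C1 ⇒ 011

yes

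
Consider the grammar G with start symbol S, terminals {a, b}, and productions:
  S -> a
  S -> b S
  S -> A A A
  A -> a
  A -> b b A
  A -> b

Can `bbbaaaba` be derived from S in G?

no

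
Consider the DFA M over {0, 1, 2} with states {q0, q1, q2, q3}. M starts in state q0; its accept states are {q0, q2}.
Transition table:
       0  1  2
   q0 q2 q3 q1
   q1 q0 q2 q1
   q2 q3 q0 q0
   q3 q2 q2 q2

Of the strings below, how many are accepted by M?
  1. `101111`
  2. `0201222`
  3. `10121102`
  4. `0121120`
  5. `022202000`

`101111`: accepted
`0201222`: rejected
`10121102`: accepted
`0121120`: accepted
`022202000`: rejected

3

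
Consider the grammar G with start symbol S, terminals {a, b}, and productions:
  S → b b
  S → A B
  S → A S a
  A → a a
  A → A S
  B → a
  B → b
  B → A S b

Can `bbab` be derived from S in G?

no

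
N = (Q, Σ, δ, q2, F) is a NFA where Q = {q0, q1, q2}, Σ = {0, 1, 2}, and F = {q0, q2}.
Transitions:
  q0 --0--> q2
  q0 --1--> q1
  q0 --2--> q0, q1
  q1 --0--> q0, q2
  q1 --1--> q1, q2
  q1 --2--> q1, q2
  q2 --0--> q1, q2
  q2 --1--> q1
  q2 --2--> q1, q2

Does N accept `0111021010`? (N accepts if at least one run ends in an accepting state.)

Start: {q2}
read 0: {q1, q2}
read 1: {q1, q2}
read 1: {q1, q2}
read 1: {q1, q2}
read 0: {q0, q1, q2}
read 2: {q0, q1, q2}
read 1: {q1, q2}
read 0: {q0, q1, q2}
read 1: {q1, q2}
read 0: {q0, q1, q2}
Reachable ∩ accepting = {q0, q2} — nonempty.

accepted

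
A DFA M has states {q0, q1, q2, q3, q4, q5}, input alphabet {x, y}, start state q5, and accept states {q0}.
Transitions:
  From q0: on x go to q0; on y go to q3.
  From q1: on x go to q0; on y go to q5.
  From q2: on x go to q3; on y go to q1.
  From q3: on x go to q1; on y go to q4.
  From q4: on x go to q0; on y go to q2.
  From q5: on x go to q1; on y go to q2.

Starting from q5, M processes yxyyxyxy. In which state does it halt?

q3

q5 --y--> q2
q2 --x--> q3
q3 --y--> q4
q4 --y--> q2
q2 --x--> q3
q3 --y--> q4
q4 --x--> q0
q0 --y--> q3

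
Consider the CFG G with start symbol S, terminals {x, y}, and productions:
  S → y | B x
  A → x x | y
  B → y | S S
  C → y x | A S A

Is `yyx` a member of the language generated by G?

yes

S ⇒ Bx ⇒ SSx ⇒ ySx ⇒ yyx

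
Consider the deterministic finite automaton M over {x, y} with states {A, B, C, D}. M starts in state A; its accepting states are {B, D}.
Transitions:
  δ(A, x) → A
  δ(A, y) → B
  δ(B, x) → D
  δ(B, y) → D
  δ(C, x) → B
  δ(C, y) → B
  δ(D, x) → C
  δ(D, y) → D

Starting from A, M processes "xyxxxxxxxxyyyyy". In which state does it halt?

D

A --x--> A
A --y--> B
B --x--> D
D --x--> C
C --x--> B
B --x--> D
D --x--> C
C --x--> B
B --x--> D
D --x--> C
C --y--> B
B --y--> D
D --y--> D
D --y--> D
D --y--> D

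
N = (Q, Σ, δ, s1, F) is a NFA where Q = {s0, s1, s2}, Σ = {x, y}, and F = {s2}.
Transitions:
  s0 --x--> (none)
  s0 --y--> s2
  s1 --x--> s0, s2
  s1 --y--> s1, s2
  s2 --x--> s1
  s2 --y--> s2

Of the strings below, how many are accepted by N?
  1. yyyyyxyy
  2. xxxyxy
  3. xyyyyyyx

2

yyyyyxyy: accepted
xxxyxy: accepted
xyyyyyyx: rejected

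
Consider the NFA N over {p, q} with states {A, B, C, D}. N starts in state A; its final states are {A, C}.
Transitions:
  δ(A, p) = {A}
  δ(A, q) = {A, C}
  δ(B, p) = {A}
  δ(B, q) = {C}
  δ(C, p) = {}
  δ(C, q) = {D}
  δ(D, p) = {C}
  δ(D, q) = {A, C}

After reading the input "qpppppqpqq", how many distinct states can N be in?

Start: {A}
read q: {A, C}
read p: {A}
read p: {A}
read p: {A}
read p: {A}
read p: {A}
read q: {A, C}
read p: {A}
read q: {A, C}
read q: {A, C, D}
Final reachable set {A, C, D} has 3 states.

3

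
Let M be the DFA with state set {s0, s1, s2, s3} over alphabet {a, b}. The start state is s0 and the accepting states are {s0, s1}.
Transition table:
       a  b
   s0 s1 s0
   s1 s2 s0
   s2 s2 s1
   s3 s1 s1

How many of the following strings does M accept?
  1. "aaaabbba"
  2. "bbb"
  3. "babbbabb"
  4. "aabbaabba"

"aaaabbba": accepted
"bbb": accepted
"babbbabb": accepted
"aabbaabba": accepted

4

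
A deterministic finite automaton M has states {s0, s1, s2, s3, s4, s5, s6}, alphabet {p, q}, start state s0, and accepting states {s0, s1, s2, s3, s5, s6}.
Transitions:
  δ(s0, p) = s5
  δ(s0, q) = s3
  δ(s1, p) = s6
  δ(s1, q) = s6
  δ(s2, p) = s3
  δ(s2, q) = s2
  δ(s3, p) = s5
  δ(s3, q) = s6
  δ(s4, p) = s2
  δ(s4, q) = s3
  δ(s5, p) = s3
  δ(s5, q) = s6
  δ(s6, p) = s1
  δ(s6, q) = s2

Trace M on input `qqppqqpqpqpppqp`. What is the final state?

s0 --q--> s3
s3 --q--> s6
s6 --p--> s1
s1 --p--> s6
s6 --q--> s2
s2 --q--> s2
s2 --p--> s3
s3 --q--> s6
s6 --p--> s1
s1 --q--> s6
s6 --p--> s1
s1 --p--> s6
s6 --p--> s1
s1 --q--> s6
s6 --p--> s1

s1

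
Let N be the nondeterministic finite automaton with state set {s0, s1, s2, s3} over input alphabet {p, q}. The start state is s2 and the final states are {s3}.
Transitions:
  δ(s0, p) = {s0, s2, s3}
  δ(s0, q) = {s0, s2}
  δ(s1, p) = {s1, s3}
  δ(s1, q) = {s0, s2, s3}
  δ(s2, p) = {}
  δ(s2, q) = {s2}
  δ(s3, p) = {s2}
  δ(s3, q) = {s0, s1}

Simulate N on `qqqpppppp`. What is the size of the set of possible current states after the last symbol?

0

Start: {s2}
read q: {s2}
read q: {s2}
read q: {s2}
read p: {}
The reachable set is empty and stays empty for the remaining 5 symbols.
Final reachable set {} has 0 states.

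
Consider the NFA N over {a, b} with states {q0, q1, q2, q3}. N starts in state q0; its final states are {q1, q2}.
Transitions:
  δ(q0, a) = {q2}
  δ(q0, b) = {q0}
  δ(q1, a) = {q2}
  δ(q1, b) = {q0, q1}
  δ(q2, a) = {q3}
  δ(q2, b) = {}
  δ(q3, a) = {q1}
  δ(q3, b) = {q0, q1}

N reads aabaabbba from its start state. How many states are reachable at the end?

Start: {q0}
read a: {q2}
read a: {q3}
read b: {q0, q1}
read a: {q2}
read a: {q3}
read b: {q0, q1}
read b: {q0, q1}
read b: {q0, q1}
read a: {q2}
Final reachable set {q2} has 1 state.

1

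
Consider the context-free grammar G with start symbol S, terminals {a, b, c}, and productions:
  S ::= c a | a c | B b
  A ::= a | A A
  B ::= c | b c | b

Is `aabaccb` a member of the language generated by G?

no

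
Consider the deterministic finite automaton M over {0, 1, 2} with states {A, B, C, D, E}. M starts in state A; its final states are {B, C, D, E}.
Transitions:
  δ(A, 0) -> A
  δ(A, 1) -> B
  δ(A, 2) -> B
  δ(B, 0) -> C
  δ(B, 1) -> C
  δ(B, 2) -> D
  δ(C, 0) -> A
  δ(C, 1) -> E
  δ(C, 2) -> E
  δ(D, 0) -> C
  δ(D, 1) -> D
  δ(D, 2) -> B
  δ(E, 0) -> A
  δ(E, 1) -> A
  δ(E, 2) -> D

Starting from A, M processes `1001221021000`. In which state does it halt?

A --1--> B
B --0--> C
C --0--> A
A --1--> B
B --2--> D
D --2--> B
B --1--> C
C --0--> A
A --2--> B
B --1--> C
C --0--> A
A --0--> A
A --0--> A

A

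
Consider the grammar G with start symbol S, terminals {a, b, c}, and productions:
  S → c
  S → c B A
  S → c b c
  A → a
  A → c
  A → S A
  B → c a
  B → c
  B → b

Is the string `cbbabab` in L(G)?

no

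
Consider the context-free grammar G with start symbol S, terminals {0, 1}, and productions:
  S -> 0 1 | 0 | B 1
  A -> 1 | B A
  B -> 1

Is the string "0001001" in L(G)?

no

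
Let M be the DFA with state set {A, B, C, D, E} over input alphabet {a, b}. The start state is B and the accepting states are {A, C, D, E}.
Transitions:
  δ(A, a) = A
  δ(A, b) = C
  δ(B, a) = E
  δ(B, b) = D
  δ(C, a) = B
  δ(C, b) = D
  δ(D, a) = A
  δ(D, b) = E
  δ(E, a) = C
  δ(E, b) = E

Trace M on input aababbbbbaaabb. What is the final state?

E

B --a--> E
E --a--> C
C --b--> D
D --a--> A
A --b--> C
C --b--> D
D --b--> E
E --b--> E
E --b--> E
E --a--> C
C --a--> B
B --a--> E
E --b--> E
E --b--> E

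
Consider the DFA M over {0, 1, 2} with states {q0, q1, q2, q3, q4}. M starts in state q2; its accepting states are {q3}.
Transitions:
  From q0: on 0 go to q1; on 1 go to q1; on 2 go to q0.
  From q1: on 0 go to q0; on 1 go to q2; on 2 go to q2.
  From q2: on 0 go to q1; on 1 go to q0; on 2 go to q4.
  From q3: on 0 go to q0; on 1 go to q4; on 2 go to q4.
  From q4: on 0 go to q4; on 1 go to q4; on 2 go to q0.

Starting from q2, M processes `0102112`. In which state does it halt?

q2 --0--> q1
q1 --1--> q2
q2 --0--> q1
q1 --2--> q2
q2 --1--> q0
q0 --1--> q1
q1 --2--> q2

q2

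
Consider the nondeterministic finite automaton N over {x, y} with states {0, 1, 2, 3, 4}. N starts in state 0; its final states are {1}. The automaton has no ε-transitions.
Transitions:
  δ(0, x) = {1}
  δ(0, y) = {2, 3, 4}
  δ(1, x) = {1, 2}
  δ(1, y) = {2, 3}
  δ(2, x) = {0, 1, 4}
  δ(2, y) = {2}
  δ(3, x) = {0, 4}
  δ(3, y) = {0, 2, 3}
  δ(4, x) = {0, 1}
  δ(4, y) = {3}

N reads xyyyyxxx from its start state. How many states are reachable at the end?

4

Start: {0}
read x: {1}
read y: {2, 3}
read y: {0, 2, 3}
read y: {0, 2, 3, 4}
read y: {0, 2, 3, 4}
read x: {0, 1, 4}
read x: {0, 1, 2}
read x: {0, 1, 2, 4}
Final reachable set {0, 1, 2, 4} has 4 states.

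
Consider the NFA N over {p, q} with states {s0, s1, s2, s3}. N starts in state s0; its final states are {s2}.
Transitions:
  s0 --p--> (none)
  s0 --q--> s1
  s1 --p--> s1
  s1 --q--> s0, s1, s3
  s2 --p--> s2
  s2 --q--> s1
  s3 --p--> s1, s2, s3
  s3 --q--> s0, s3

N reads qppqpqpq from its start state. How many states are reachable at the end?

3

Start: {s0}
read q: {s1}
read p: {s1}
read p: {s1}
read q: {s0, s1, s3}
read p: {s1, s2, s3}
read q: {s0, s1, s3}
read p: {s1, s2, s3}
read q: {s0, s1, s3}
Final reachable set {s0, s1, s3} has 3 states.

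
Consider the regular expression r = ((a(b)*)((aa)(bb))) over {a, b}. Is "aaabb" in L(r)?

yes

Split as a·aabb: (a(b)*) matches a and ((aa)(bb)) matches aabb.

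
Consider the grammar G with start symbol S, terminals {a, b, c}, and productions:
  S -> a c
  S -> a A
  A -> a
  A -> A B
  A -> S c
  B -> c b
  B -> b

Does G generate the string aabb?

S ⇒ aA ⇒ aAB ⇒ aABB ⇒ aaBB ⇒ aabB ⇒ aabb

yes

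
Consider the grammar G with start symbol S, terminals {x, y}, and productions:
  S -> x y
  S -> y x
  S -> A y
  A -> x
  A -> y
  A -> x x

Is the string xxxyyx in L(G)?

no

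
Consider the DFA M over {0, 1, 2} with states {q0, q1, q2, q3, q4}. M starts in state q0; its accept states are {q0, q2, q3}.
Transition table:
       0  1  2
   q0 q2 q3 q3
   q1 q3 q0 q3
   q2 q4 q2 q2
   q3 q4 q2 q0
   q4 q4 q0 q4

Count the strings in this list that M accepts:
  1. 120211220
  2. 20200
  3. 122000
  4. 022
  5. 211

2

120211220: rejected
20200: rejected
122000: rejected
022: accepted
211: accepted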